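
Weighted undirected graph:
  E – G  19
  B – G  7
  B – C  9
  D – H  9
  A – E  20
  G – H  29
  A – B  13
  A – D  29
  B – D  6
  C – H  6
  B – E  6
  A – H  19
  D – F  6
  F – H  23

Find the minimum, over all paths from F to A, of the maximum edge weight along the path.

13

A few of the F→A routes:
F - D - H - C - B - A: max(6, 9, 6, 9, 13) = 13
F - D - H - A: max(6, 9, 19) = 19
F - D - B - A: max(6, 6, 13) = 13
Smallest bottleneck: 13.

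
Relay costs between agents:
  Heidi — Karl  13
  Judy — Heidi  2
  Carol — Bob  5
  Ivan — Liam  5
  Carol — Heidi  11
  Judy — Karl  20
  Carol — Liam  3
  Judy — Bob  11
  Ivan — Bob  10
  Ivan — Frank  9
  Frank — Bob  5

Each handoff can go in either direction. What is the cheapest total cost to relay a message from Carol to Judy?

13

Checking several routes:
Carol - Liam - Ivan - Bob - Judy: 3 + 5 + 10 + 11 = 29
Carol - Bob - Judy: 5 + 11 = 16
Carol - Heidi - Judy: 11 + 2 = 13
Shortest: 13.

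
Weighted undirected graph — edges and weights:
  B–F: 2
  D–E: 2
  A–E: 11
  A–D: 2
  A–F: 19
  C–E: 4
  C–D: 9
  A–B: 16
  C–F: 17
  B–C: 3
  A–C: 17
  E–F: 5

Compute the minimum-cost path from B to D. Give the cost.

Checking several routes:
B-F-E-D: 2 + 5 + 2 = 9
B-C-D: 3 + 9 = 12
B-C-E-D: 3 + 4 + 2 = 9
The minimum is 9.

9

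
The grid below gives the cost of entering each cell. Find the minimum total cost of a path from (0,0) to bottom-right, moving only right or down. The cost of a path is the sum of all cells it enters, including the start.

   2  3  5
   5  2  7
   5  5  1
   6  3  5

Cheapest: (0,0) → (0,1) → (1,1) → (2,1) → (2,2) → (3,2)
  2 + 3 + 2 + 5 + 1 + 5 = 18
(Top row then right column would cost 23.)

18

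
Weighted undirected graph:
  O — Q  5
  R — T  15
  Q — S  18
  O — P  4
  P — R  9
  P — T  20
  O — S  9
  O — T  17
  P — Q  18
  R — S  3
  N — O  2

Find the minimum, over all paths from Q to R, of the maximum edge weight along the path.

Comparing a few candidate routes:
Q -> O -> P -> R: max(5, 4, 9) = 9
Q -> S -> O -> T -> R: max(18, 9, 17, 15) = 18
Q -> O -> S -> R: max(5, 9, 3) = 9
Q -> O -> T -> R: max(5, 17, 15) = 17
The minimum achievable maximum is 9.

9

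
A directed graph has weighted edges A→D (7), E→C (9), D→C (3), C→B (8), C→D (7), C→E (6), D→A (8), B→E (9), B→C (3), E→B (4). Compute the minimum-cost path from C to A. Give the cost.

Paths from C to A:
C→D→A: 7 + 8 = 15
The minimum is 15.

15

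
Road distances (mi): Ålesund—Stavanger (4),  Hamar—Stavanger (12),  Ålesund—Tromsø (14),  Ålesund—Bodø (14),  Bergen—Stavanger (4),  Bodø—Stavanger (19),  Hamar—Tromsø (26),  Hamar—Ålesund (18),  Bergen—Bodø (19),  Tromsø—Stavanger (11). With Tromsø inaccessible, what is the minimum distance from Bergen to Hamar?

Checking several routes:
Bergen - Stavanger - Ålesund - Hamar: 4 + 4 + 18 = 26
Bergen - Bodø - Stavanger - Hamar: 19 + 19 + 12 = 50
Bergen - Bodø - Ålesund - Stavanger - Hamar: 19 + 14 + 4 + 12 = 49
Bergen - Stavanger - Hamar: 4 + 12 = 16
Best route has total 16 mi.

16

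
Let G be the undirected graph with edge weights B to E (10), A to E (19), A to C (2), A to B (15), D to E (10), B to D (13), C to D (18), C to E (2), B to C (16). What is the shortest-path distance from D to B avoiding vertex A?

Checking several routes:
D→E→B: 10 + 10 = 20
D→B: 13
D→E→C→B: 10 + 2 + 16 = 28
The minimum is 13.

13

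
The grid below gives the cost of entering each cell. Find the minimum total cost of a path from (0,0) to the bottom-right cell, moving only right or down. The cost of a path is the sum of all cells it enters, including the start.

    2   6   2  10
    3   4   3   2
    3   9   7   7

Path r0c0 r1c0 r1c1 r1c2 r1c3 r2c3: 2 + 3 + 4 + 3 + 2 + 7 = 21.

21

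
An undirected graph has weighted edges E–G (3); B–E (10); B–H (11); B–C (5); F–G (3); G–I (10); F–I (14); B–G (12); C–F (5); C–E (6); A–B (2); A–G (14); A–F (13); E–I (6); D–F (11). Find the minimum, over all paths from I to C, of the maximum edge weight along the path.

Checking several routes:
I -> E -> C: max(6, 6) = 6
I -> E -> G -> F -> C: max(6, 3, 3, 5) = 6
I -> G -> E -> B -> C: max(10, 3, 10, 5) = 10
I -> E -> B -> C: max(6, 10, 5) = 10
I -> G -> F -> C: max(10, 3, 5) = 10
The minimum achievable maximum is 6.

6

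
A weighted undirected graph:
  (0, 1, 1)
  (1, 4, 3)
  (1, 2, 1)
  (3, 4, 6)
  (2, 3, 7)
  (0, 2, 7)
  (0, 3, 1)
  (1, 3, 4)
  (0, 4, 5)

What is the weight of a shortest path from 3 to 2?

3

A few of the 3→2 routes:
3 -> 1 -> 2: 4 + 1 = 5
3 -> 0 -> 1 -> 2: 1 + 1 + 1 = 3
3 -> 0 -> 2: 1 + 7 = 8
3 -> 2: 7
Shortest: 3.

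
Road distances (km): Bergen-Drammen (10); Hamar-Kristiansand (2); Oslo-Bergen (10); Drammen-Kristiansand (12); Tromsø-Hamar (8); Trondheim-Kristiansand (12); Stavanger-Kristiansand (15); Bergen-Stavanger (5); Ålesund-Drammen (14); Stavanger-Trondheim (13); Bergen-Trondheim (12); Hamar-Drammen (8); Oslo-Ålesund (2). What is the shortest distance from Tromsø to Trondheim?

22

A few of the Tromsø→Trondheim routes:
Tromsø - Hamar - Kristiansand - Stavanger - Trondheim: 8 + 2 + 15 + 13 = 38
Tromsø - Hamar - Drammen - Bergen - Trondheim: 8 + 8 + 10 + 12 = 38
Tromsø - Hamar - Kristiansand - Trondheim: 8 + 2 + 12 = 22
Best route has total 22 km.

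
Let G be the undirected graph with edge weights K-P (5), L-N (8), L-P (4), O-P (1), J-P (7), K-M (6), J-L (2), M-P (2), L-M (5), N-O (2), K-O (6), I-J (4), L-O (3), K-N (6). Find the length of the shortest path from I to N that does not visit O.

Some routes from I to N avoiding O:
I -> J -> P -> L -> N: 4 + 7 + 4 + 8 = 23
I -> J -> P -> K -> N: 4 + 7 + 5 + 6 = 22
I -> J -> L -> M -> K -> N: 4 + 2 + 5 + 6 + 6 = 23
I -> J -> L -> P -> K -> N: 4 + 2 + 4 + 5 + 6 = 21
I -> J -> L -> N: 4 + 2 + 8 = 14
Best route has total 14.

14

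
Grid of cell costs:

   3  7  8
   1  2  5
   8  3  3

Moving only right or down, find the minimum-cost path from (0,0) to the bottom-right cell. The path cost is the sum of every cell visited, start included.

12

Best path: (0,0)→(1,0)→(1,1)→(2,1)→(2,2)
Cost: 3 + 1 + 2 + 3 + 3 = 12
(Top row then right column would cost 26.)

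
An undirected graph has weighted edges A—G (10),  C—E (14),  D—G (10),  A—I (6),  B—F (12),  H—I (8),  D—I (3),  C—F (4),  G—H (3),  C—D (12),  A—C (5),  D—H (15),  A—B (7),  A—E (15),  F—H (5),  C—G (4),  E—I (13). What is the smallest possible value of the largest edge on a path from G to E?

13

A few of the G→E routes:
G→D→C→F→H→I→E: max(10, 12, 4, 5, 8, 13) = 13
G→D→C→A→B→F→H→I→E: max(10, 12, 5, 7, 12, 5, 8, 13) = 13
G→D→C→F→B→A→I→E: max(10, 12, 4, 12, 7, 6, 13) = 13
G→D→I→E: max(10, 3, 13) = 13
G→D→C→A→I→E: max(10, 12, 5, 6, 13) = 13
G→C→A→B→F→H→I→E: max(4, 5, 7, 12, 5, 8, 13) = 13
The minimum achievable maximum is 13.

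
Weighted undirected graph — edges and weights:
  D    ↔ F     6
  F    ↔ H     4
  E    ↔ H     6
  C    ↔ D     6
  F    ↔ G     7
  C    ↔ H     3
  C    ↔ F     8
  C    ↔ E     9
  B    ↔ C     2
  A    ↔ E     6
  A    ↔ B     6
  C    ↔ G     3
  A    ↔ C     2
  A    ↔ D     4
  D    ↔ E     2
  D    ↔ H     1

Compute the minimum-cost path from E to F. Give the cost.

7

A few of the E→F routes:
E-H-D-F: 6 + 1 + 6 = 13
E-D-H-F: 2 + 1 + 4 = 7
E-H-F: 6 + 4 = 10
E-D-F: 2 + 6 = 8
Best route has total 7.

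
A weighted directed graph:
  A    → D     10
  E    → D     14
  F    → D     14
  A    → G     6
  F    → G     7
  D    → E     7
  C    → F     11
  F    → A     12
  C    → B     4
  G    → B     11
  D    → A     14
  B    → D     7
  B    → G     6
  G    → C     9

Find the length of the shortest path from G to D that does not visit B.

34

Routes from G to D avoiding B:
G -> C -> F -> A -> D: 9 + 11 + 12 + 10 = 42
G -> C -> F -> D: 9 + 11 + 14 = 34
The minimum is 34.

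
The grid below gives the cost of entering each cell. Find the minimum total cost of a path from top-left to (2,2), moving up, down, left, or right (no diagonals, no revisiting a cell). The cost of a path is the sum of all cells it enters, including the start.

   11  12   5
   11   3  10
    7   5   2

Path [0,0] → [1,0] → [1,1] → [2,1] → [2,2]: 11 + 11 + 3 + 5 + 2 = 32.

32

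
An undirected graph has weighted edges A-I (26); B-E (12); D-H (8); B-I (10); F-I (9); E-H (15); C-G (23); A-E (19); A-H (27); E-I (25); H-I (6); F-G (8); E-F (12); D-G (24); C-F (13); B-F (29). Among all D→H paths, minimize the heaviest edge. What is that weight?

Checking several routes:
D - G - C - F - I - H: max(24, 23, 13, 9, 6) = 24
D - G - C - F - E - H: max(24, 23, 13, 12, 15) = 24
D - G - C - F - I - B - E - H: max(24, 23, 13, 9, 10, 12, 15) = 24
D - H: max(8) = 8
D - G - C - F - E - B - I - H: max(24, 23, 13, 12, 12, 10, 6) = 24
Smallest bottleneck: 8.

8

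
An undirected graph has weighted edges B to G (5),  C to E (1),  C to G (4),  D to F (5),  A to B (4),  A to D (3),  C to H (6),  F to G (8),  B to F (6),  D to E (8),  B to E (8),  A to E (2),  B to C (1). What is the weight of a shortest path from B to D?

7

Checking several routes:
B → A → D: 4 + 3 = 7
B → C → E → D: 1 + 1 + 8 = 10
B → C → E → A → D: 1 + 1 + 2 + 3 = 7
The minimum is 7.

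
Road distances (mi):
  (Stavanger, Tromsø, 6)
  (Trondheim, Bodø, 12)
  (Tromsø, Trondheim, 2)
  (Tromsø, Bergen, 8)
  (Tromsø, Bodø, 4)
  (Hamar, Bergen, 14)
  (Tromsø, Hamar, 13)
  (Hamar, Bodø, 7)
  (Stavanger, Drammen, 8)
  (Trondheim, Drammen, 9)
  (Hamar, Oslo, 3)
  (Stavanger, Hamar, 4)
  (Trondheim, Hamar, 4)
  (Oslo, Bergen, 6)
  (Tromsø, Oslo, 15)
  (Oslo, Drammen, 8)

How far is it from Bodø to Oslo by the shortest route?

Comparing a few candidate routes:
Bodø - Tromsø - Oslo: 4 + 15 = 19
Bodø - Tromsø - Stavanger - Hamar - Oslo: 4 + 6 + 4 + 3 = 17
Bodø - Trondheim - Hamar - Oslo: 12 + 4 + 3 = 19
Bodø - Tromsø - Bergen - Oslo: 4 + 8 + 6 = 18
Bodø - Tromsø - Trondheim - Hamar - Oslo: 4 + 2 + 4 + 3 = 13
Bodø - Hamar - Oslo: 7 + 3 = 10
The minimum is 10 mi.

10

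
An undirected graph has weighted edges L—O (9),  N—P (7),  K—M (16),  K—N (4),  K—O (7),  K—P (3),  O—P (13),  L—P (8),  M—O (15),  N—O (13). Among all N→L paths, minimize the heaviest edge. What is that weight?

8

Comparing a few candidate routes:
N-P-O-L: max(7, 13, 9) = 13
N-K-P-L: max(4, 3, 8) = 8
N-P-L: max(7, 8) = 8
N-P-K-O-L: max(7, 3, 7, 9) = 9
N-O-K-P-L: max(13, 7, 3, 8) = 13
N-K-O-L: max(4, 7, 9) = 9
Smallest bottleneck: 8.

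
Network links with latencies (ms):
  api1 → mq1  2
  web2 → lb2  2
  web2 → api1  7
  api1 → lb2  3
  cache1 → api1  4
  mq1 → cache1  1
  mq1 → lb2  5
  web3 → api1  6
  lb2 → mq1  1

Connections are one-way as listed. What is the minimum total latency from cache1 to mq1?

6

Candidate routes:
cache1 → api1 → mq1: 4 + 2 = 6
cache1 → api1 → lb2 → mq1: 4 + 3 + 1 = 8
The minimum is 6 ms.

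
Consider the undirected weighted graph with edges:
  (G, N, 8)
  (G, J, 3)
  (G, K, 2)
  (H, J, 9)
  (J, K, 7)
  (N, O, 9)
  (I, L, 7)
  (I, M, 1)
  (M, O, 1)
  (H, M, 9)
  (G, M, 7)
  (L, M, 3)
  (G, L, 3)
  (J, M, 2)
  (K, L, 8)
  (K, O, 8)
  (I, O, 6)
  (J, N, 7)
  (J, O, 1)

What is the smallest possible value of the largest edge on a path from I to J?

Checking several routes:
I → M → O → J: max(1, 1, 1) = 1
I → O → M → L → G → J: max(6, 1, 3, 3, 3) = 6
I → M → J: max(1, 2) = 2
I → O → J: max(6, 1) = 6
I → M → L → G → J: max(1, 3, 3, 3) = 3
The minimum achievable maximum is 1.

1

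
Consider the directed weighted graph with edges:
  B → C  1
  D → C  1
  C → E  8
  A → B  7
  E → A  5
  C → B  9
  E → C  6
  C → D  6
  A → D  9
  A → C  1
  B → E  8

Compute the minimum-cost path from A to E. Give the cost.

Checking several routes:
A → C → E: 1 + 8 = 9
A → B → E: 7 + 8 = 15
A → C → B → E: 1 + 9 + 8 = 18
A → B → C → E: 7 + 1 + 8 = 16
Best route has total 9.

9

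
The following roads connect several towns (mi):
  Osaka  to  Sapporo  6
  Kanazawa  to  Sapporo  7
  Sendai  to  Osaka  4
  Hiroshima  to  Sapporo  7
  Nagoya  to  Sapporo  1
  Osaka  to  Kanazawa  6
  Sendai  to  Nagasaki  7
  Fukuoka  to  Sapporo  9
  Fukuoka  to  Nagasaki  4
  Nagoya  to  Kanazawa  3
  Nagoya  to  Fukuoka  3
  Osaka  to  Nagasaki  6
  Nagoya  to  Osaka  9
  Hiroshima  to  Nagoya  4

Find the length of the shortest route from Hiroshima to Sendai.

15

Some routes from Hiroshima to Sendai:
Hiroshima→Nagoya→Kanazawa→Osaka→Sendai: 4 + 3 + 6 + 4 = 17
Hiroshima→Nagoya→Osaka→Sendai: 4 + 9 + 4 = 17
Hiroshima→Sapporo→Osaka→Sendai: 7 + 6 + 4 = 17
Hiroshima→Nagoya→Fukuoka→Nagasaki→Sendai: 4 + 3 + 4 + 7 = 18
Hiroshima→Nagoya→Fukuoka→Nagasaki→Osaka→Sendai: 4 + 3 + 4 + 6 + 4 = 21
Hiroshima→Nagoya→Sapporo→Osaka→Sendai: 4 + 1 + 6 + 4 = 15
Shortest: 15 mi.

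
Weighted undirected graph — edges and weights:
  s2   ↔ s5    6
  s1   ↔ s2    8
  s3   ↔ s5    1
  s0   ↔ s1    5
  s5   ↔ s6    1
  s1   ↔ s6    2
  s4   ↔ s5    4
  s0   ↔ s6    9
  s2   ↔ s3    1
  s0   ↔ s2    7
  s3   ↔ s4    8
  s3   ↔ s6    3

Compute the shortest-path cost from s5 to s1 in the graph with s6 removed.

10

Comparing a few candidate routes:
s5→s3→s2→s1: 1 + 1 + 8 = 10
s5→s2→s1: 6 + 8 = 14
s5→s3→s2→s0→s1: 1 + 1 + 7 + 5 = 14
The minimum is 10.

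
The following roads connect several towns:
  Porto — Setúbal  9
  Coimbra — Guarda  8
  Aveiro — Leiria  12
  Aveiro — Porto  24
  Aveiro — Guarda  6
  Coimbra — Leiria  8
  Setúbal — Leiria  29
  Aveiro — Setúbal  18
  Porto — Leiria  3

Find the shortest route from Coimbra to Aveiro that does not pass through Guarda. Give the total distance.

20

Paths from Coimbra to Aveiro avoiding Guarda:
Coimbra → Leiria → Aveiro: 8 + 12 = 20
Coimbra → Leiria → Setúbal → Porto → Aveiro: 8 + 29 + 9 + 24 = 70
Coimbra → Leiria → Porto → Setúbal → Aveiro: 8 + 3 + 9 + 18 = 38
Coimbra → Leiria → Porto → Aveiro: 8 + 3 + 24 = 35
Coimbra → Leiria → Setúbal → Aveiro: 8 + 29 + 18 = 55
Shortest: 20.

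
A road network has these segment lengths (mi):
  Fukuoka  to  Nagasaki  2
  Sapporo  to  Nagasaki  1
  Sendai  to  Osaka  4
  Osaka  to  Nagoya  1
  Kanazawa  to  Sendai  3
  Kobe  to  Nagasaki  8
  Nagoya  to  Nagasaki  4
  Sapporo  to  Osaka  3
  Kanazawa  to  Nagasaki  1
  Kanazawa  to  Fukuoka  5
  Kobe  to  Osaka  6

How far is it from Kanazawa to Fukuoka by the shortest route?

Paths from Kanazawa to Fukuoka:
Kanazawa - Sendai - Osaka - Sapporo - Nagasaki - Fukuoka: 3 + 4 + 3 + 1 + 2 = 13
Kanazawa - Sendai - Osaka - Kobe - Nagasaki - Fukuoka: 3 + 4 + 6 + 8 + 2 = 23
Kanazawa - Sendai - Osaka - Nagoya - Nagasaki - Fukuoka: 3 + 4 + 1 + 4 + 2 = 14
Kanazawa - Fukuoka: 5
Kanazawa - Nagasaki - Fukuoka: 1 + 2 = 3
The minimum is 3 mi.

3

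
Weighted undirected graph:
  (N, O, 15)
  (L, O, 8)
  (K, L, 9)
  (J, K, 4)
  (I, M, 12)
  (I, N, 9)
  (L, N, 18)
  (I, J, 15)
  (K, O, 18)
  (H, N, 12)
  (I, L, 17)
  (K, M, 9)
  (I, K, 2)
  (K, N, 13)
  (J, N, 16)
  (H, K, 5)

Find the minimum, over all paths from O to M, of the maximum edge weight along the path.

9

Some routes from O to M:
O - L - K - I - M: max(8, 9, 2, 12) = 12
O - L - K - M: max(8, 9, 9) = 9
O - L - K - H - N - I - M: max(8, 9, 5, 12, 9, 12) = 12
O - L - K - N - I - M: max(8, 9, 13, 9, 12) = 13
Smallest bottleneck: 9.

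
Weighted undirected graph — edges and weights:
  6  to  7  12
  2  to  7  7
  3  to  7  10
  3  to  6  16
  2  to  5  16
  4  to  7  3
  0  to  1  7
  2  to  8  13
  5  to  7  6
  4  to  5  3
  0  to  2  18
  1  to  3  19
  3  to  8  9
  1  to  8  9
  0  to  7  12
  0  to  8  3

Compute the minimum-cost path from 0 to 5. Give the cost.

18

A few of the 0→5 routes:
0-8-3-7-5: 3 + 9 + 10 + 6 = 28
0-7-5: 12 + 6 = 18
0-7-4-5: 12 + 3 + 3 = 18
0-8-3-7-4-5: 3 + 9 + 10 + 3 + 3 = 28
Best route has total 18.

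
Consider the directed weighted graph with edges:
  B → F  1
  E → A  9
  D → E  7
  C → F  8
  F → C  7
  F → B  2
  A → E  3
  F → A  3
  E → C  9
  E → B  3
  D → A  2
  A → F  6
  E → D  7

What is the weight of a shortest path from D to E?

Candidate routes:
D -> A -> E: 2 + 3 = 5
D -> E: 7
The minimum is 5.

5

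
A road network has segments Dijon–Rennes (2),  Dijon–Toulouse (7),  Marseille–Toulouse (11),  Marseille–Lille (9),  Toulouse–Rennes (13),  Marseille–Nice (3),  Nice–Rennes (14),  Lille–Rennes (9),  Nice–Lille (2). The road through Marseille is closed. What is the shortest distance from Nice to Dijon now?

Candidate routes:
Nice - Rennes - Dijon: 14 + 2 = 16
Nice - Lille - Rennes - Dijon: 2 + 9 + 2 = 13
Nice - Lille - Rennes - Toulouse - Dijon: 2 + 9 + 13 + 7 = 31
Nice - Rennes - Toulouse - Dijon: 14 + 13 + 7 = 34
Shortest: 13.

13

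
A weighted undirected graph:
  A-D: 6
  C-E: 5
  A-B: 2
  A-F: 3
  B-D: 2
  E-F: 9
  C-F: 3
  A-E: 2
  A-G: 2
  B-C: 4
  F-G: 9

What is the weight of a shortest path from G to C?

8

Checking several routes:
G -> A -> E -> C: 2 + 2 + 5 = 9
G -> F -> C: 9 + 3 = 12
G -> A -> B -> C: 2 + 2 + 4 = 8
G -> A -> F -> C: 2 + 3 + 3 = 8
The minimum is 8.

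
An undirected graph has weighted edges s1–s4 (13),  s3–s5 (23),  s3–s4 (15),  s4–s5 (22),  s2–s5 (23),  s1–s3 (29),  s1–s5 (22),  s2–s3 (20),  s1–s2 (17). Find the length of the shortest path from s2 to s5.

Some routes from s2 to s5:
s2 - s3 - s5: 20 + 23 = 43
s2 - s1 - s5: 17 + 22 = 39
s2 - s5: 23
Shortest: 23.

23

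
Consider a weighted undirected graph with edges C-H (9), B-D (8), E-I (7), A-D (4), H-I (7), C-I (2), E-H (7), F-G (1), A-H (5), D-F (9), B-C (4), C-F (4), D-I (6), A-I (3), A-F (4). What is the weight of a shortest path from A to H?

5

Some routes from A to H:
A-I-C-H: 3 + 2 + 9 = 14
A-I-H: 3 + 7 = 10
A-H: 5
The minimum is 5.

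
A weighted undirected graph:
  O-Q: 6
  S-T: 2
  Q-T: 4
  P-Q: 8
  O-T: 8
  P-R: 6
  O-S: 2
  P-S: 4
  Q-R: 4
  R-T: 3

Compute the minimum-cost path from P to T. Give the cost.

A few of the P→T routes:
P → R → T: 6 + 3 = 9
P → R → Q → T: 6 + 4 + 4 = 14
P → S → T: 4 + 2 = 6
P → Q → T: 8 + 4 = 12
Best route has total 6.

6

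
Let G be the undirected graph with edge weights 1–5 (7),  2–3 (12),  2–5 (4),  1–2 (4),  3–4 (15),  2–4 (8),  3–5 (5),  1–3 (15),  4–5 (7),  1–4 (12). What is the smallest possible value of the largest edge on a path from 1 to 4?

Some routes from 1 to 4:
1-5-4: max(7, 7) = 7
1-2-5-4: max(4, 4, 7) = 7
1-2-4: max(4, 8) = 8
Best route has worst link 7.

7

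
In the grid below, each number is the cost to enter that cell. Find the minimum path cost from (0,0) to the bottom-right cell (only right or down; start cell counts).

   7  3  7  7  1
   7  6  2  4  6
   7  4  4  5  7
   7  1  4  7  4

One optimal route is (0,0) -> (0,1) -> (1,1) -> (2,1) -> (3,1) -> (3,2) -> (3,3) -> (3,4).
Its cost is 7 + 3 + 6 + 4 + 1 + 4 + 7 + 4 = 36.
(Top row then right column would cost 42.)

36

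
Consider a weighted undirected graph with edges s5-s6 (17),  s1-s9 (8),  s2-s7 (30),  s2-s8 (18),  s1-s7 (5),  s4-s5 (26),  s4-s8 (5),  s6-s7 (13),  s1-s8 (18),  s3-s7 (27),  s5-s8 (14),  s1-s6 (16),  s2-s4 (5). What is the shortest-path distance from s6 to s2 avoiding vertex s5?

43

Checking several routes:
s6 -> s7 -> s1 -> s8 -> s4 -> s2: 13 + 5 + 18 + 5 + 5 = 46
s6 -> s1 -> s8 -> s4 -> s2: 16 + 18 + 5 + 5 = 44
s6 -> s7 -> s2: 13 + 30 = 43
Shortest: 43.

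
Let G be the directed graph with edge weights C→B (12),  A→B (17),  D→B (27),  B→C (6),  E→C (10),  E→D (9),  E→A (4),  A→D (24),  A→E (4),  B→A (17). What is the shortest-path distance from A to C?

14

Comparing a few candidate routes:
A-B-C: 17 + 6 = 23
A-E-C: 4 + 10 = 14
A-E-D-B-C: 4 + 9 + 27 + 6 = 46
The minimum is 14.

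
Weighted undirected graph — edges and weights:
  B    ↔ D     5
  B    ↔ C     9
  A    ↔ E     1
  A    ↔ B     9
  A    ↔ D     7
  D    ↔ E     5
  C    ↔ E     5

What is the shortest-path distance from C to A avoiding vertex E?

18

Routes from C to A avoiding E:
C - B - D - A: 9 + 5 + 7 = 21
C - B - A: 9 + 9 = 18
The minimum is 18.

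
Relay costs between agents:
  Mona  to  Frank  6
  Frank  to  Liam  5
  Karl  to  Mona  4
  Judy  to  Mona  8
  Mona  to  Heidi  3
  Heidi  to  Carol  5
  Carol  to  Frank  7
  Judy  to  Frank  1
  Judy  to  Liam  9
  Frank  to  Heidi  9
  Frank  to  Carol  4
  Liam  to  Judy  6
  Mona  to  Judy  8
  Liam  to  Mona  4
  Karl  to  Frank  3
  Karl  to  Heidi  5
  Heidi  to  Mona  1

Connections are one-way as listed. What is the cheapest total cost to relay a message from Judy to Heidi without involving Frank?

11

Routes from Judy to Heidi avoiding Frank:
Judy→Liam→Mona→Heidi: 9 + 4 + 3 = 16
Judy→Mona→Heidi: 8 + 3 = 11
Shortest: 11.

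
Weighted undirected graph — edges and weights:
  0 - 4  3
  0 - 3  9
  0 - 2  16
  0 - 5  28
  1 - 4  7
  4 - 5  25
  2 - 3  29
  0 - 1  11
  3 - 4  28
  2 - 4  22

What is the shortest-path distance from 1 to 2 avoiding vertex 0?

29

Routes from 1 to 2 avoiding 0:
1→4→2: 7 + 22 = 29
1→4→3→2: 7 + 28 + 29 = 64
Best route has total 29.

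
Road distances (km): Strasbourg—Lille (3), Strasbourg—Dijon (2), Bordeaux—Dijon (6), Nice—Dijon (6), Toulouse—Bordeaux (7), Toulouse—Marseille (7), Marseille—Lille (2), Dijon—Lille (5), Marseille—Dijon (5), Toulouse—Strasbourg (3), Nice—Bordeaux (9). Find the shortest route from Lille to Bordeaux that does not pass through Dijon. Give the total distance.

13

Routes from Lille to Bordeaux avoiding Dijon:
Lille-Strasbourg-Toulouse-Bordeaux: 3 + 3 + 7 = 13
Lille-Marseille-Toulouse-Bordeaux: 2 + 7 + 7 = 16
The minimum is 13 km.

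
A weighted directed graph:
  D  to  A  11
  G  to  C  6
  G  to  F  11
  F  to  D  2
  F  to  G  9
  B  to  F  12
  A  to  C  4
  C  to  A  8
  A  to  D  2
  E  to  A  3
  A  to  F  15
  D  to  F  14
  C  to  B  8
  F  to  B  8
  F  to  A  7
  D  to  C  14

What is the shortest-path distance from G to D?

Routes from G to D:
G -> C -> B -> F -> A -> D: 6 + 8 + 12 + 7 + 2 = 35
G -> F -> A -> D: 11 + 7 + 2 = 20
G -> C -> A -> F -> D: 6 + 8 + 15 + 2 = 31
G -> C -> A -> D: 6 + 8 + 2 = 16
G -> F -> D: 11 + 2 = 13
G -> C -> B -> F -> D: 6 + 8 + 12 + 2 = 28
Shortest: 13.

13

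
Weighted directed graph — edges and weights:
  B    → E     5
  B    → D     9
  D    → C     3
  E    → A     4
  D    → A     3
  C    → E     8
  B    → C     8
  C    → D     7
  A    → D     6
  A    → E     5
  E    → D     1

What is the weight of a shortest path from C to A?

Candidate routes:
C→E→D→A: 8 + 1 + 3 = 12
C→D→A: 7 + 3 = 10
C→E→A: 8 + 4 = 12
Best route has total 10.

10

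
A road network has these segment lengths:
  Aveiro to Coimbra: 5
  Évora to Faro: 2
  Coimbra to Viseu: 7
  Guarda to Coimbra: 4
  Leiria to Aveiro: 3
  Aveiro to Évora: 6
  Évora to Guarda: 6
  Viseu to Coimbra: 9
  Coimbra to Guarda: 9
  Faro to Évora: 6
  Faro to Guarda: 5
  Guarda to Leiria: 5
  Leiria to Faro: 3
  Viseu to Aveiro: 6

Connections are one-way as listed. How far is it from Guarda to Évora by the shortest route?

14

Candidate routes:
Guarda → Leiria → Aveiro → Évora: 5 + 3 + 6 = 14
Guarda → Coimbra → Viseu → Aveiro → Évora: 4 + 7 + 6 + 6 = 23
Guarda → Leiria → Faro → Évora: 5 + 3 + 6 = 14
The minimum is 14.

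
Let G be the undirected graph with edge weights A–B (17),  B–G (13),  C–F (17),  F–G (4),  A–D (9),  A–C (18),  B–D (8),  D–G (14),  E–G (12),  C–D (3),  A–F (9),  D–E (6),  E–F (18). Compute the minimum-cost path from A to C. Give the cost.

A few of the A→C routes:
A -> F -> C: 9 + 17 = 26
A -> D -> C: 9 + 3 = 12
A -> C: 18
A -> B -> D -> C: 17 + 8 + 3 = 28
A -> F -> G -> D -> C: 9 + 4 + 14 + 3 = 30
The minimum is 12.

12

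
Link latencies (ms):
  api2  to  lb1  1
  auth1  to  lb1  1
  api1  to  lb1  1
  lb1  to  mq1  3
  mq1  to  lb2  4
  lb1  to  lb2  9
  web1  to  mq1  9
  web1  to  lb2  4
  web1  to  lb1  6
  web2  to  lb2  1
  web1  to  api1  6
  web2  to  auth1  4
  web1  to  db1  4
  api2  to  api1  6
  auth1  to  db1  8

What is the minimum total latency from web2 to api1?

6

Some routes from web2 to api1:
web2 → lb2 → lb1 → api1: 1 + 9 + 1 = 11
web2 → lb2 → web1 → lb1 → api1: 1 + 4 + 6 + 1 = 12
web2 → lb2 → web1 → api1: 1 + 4 + 6 = 11
web2 → lb2 → mq1 → lb1 → api1: 1 + 4 + 3 + 1 = 9
web2 → auth1 → lb1 → api1: 4 + 1 + 1 = 6
web2 → auth1 → lb1 → api2 → api1: 4 + 1 + 1 + 6 = 12
Shortest: 6 ms.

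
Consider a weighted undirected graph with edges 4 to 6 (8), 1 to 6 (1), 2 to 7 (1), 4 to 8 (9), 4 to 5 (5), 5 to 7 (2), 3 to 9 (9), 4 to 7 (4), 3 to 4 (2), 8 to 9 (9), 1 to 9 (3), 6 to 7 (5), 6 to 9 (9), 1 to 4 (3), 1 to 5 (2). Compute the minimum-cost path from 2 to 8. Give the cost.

14

Checking several routes:
2→7→5→1→4→8: 1 + 2 + 2 + 3 + 9 = 17
2→7→5→4→8: 1 + 2 + 5 + 9 = 17
2→7→5→1→9→8: 1 + 2 + 2 + 3 + 9 = 17
2→7→6→1→9→8: 1 + 5 + 1 + 3 + 9 = 19
2→7→6→1→4→8: 1 + 5 + 1 + 3 + 9 = 19
2→7→4→8: 1 + 4 + 9 = 14
The minimum is 14.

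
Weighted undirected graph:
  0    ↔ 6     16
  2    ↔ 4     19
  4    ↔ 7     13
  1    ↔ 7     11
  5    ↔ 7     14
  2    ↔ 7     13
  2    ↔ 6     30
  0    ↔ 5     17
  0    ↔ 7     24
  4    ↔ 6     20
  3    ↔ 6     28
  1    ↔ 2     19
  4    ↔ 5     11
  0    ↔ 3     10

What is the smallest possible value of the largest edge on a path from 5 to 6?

17

A few of the 5→6 routes:
5→0→6: max(17, 16) = 17
5→7→4→6: max(14, 13, 20) = 20
5→7→2→4→6: max(14, 13, 19, 20) = 20
5→7→1→2→4→6: max(14, 11, 19, 19, 20) = 20
Best route has worst link 17.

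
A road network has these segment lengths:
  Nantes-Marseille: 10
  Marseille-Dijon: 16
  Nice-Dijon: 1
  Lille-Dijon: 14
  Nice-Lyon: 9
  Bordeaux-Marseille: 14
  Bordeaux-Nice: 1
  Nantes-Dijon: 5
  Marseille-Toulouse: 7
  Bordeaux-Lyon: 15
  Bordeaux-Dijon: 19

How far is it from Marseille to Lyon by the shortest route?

Checking several routes:
Marseille → Dijon → Nice → Lyon: 16 + 1 + 9 = 26
Marseille → Nantes → Dijon → Nice → Lyon: 10 + 5 + 1 + 9 = 25
Marseille → Bordeaux → Nice → Lyon: 14 + 1 + 9 = 24
Shortest: 24.

24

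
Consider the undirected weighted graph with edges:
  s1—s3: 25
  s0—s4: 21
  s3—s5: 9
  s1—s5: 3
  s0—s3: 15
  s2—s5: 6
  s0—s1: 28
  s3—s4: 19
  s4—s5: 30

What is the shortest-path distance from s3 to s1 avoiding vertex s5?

25

Routes from s3 to s1 avoiding s5:
s3 - s4 - s0 - s1: 19 + 21 + 28 = 68
s3 - s0 - s1: 15 + 28 = 43
s3 - s1: 25
The minimum is 25.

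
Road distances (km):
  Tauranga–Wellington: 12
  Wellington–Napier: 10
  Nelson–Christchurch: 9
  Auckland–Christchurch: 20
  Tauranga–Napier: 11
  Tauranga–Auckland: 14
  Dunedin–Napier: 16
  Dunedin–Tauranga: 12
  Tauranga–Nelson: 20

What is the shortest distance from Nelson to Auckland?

29

Candidate routes:
Nelson-Christchurch-Auckland: 9 + 20 = 29
Nelson-Tauranga-Auckland: 20 + 14 = 34
Shortest: 29 km.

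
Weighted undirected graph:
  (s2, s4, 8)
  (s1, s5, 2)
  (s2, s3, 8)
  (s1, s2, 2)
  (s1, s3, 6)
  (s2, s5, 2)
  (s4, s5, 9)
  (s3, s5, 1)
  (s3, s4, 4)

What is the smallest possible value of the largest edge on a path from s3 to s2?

2

Comparing a few candidate routes:
s3 - s5 - s1 - s2: max(1, 2, 2) = 2
s3 - s2: max(8) = 8
s3 - s1 - s5 - s2: max(6, 2, 2) = 6
s3 - s5 - s2: max(1, 2) = 2
s3 - s4 - s2: max(4, 8) = 8
s3 - s1 - s2: max(6, 2) = 6
Best route has worst link 2.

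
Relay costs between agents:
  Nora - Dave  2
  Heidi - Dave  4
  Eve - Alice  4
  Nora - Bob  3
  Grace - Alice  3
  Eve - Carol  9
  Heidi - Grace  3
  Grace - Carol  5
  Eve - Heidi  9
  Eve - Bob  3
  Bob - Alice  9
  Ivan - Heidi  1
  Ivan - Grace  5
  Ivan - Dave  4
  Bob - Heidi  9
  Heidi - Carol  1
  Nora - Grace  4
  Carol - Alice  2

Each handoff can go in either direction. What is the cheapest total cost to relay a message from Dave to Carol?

5

Some routes from Dave to Carol:
Dave → Nora → Grace → Heidi → Carol: 2 + 4 + 3 + 1 = 10
Dave → Ivan → Heidi → Carol: 4 + 1 + 1 = 6
Dave → Heidi → Carol: 4 + 1 = 5
The minimum is 5.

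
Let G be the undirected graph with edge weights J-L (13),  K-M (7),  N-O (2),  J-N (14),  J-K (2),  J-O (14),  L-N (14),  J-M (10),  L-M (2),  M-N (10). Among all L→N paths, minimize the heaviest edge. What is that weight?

10

Checking several routes:
L→N: max(14) = 14
L→J→K→M→N: max(13, 2, 7, 10) = 13
L→M→N: max(2, 10) = 10
L→J→M→N: max(13, 10, 10) = 13
L→M→J→N: max(2, 10, 14) = 14
Best route has worst link 10.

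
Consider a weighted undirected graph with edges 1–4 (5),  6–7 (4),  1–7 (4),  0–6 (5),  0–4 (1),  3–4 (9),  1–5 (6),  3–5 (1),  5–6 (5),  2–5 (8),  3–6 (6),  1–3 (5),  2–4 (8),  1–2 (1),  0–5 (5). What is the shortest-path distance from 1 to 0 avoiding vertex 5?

6

Comparing a few candidate routes:
1-7-6-0: 4 + 4 + 5 = 13
1-7-6-3-4-0: 4 + 4 + 6 + 9 + 1 = 24
1-3-6-0: 5 + 6 + 5 = 16
1-2-4-0: 1 + 8 + 1 = 10
1-4-0: 5 + 1 = 6
1-3-4-0: 5 + 9 + 1 = 15
Best route has total 6.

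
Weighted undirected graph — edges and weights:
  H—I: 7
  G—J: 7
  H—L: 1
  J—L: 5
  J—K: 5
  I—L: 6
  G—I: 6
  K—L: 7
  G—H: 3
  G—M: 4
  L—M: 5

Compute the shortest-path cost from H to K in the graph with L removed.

15

Routes from H to K avoiding L:
H -> G -> J -> K: 3 + 7 + 5 = 15
H -> I -> G -> J -> K: 7 + 6 + 7 + 5 = 25
Best route has total 15.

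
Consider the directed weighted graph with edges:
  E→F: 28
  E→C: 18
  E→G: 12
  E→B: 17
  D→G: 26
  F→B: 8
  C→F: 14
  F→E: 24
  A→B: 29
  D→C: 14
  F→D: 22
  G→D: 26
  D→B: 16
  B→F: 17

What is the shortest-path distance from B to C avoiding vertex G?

53

Paths from B to C avoiding G:
B -> F -> E -> C: 17 + 24 + 18 = 59
B -> F -> D -> C: 17 + 22 + 14 = 53
The minimum is 53.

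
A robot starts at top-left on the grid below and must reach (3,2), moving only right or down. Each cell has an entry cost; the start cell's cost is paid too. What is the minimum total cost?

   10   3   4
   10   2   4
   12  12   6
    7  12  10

35

Cheapest: (0,0) (0,1) (1,1) (1,2) (2,2) (3,2)
  10 + 3 + 2 + 4 + 6 + 10 = 35
(Top row then right column would cost 37.)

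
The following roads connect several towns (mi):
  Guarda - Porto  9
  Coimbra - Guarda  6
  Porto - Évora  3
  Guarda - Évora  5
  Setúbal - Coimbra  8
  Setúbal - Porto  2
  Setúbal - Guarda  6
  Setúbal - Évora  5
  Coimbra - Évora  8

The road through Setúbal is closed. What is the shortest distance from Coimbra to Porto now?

Candidate routes:
Coimbra→Évora→Porto: 8 + 3 = 11
Coimbra→Guarda→Porto: 6 + 9 = 15
Coimbra→Évora→Guarda→Porto: 8 + 5 + 9 = 22
Coimbra→Guarda→Évora→Porto: 6 + 5 + 3 = 14
Shortest: 11 mi.

11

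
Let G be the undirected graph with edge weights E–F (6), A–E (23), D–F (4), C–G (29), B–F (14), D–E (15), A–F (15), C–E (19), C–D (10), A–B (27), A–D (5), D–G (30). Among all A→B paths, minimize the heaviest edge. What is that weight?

14

Some routes from A to B:
A→F→B: max(15, 14) = 15
A→D→C→E→F→B: max(5, 10, 19, 6, 14) = 19
A→D→E→F→B: max(5, 15, 6, 14) = 15
A→E→F→B: max(23, 6, 14) = 23
A→D→F→B: max(5, 4, 14) = 14
Smallest bottleneck: 14.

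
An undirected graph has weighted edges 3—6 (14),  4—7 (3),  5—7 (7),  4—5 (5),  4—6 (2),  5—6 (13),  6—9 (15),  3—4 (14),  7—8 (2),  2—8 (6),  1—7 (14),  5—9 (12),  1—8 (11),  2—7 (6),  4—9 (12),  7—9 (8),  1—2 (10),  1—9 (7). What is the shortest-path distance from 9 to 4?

11

A few of the 9→4 routes:
9 - 7 - 5 - 4: 8 + 7 + 5 = 20
9 - 5 - 4: 12 + 5 = 17
9 - 4: 12
9 - 6 - 4: 15 + 2 = 17
9 - 7 - 4: 8 + 3 = 11
The minimum is 11.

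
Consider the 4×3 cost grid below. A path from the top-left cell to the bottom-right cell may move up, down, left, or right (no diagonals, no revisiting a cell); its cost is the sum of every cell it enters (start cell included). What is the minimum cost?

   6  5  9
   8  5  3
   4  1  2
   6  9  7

26

Cheapest: r0c0 r0c1 r1c1 r2c1 r2c2 r3c2
  6 + 5 + 5 + 1 + 2 + 7 = 26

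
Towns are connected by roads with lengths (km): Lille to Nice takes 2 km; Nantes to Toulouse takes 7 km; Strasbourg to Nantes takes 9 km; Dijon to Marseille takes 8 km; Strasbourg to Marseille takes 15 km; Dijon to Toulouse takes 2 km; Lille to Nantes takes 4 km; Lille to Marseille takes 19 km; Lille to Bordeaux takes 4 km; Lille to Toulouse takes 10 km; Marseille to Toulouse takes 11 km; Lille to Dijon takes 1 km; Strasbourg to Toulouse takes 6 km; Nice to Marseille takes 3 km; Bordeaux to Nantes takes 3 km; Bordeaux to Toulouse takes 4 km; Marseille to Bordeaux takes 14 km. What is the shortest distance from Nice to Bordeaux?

6

Comparing a few candidate routes:
Nice → Lille → Nantes → Bordeaux: 2 + 4 + 3 = 9
Nice → Lille → Bordeaux: 2 + 4 = 6
Nice → Lille → Dijon → Toulouse → Nantes → Bordeaux: 2 + 1 + 2 + 7 + 3 = 15
Nice → Lille → Dijon → Toulouse → Bordeaux: 2 + 1 + 2 + 4 = 9
Nice → Marseille → Dijon → Lille → Bordeaux: 3 + 8 + 1 + 4 = 16
Shortest: 6 km.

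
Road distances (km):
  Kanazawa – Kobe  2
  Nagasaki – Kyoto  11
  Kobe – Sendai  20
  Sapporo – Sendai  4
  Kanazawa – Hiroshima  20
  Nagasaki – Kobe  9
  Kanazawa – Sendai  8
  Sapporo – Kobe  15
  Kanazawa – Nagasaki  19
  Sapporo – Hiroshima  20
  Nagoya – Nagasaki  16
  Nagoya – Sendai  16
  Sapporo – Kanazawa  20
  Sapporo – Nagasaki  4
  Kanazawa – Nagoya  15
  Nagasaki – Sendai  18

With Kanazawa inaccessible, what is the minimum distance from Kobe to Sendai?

17

Comparing a few candidate routes:
Kobe -> Sendai: 20
Kobe -> Nagasaki -> Sendai: 9 + 18 = 27
Kobe -> Nagasaki -> Nagoya -> Sendai: 9 + 16 + 16 = 41
Kobe -> Sapporo -> Nagasaki -> Sendai: 15 + 4 + 18 = 37
Kobe -> Sapporo -> Sendai: 15 + 4 = 19
Kobe -> Nagasaki -> Sapporo -> Sendai: 9 + 4 + 4 = 17
The minimum is 17 km.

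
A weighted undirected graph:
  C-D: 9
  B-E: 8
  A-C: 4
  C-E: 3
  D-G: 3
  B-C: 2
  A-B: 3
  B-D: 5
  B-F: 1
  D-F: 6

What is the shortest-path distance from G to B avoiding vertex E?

8

A few of the G→B routes:
G -> D -> F -> B: 3 + 6 + 1 = 10
G -> D -> C -> B: 3 + 9 + 2 = 14
G -> D -> B: 3 + 5 = 8
Shortest: 8.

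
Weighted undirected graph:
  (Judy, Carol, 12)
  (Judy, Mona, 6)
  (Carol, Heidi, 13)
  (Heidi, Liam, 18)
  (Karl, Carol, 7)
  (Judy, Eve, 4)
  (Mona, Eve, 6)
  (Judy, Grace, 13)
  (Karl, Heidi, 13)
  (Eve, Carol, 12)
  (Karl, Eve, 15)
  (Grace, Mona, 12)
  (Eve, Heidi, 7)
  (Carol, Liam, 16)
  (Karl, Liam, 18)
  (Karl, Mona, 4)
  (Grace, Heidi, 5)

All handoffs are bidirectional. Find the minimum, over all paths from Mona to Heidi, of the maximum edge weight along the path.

A few of the Mona→Heidi routes:
Mona-Eve-Heidi: max(6, 7) = 7
Mona-Judy-Eve-Heidi: max(6, 4, 7) = 7
Mona-Karl-Carol-Eve-Heidi: max(4, 7, 12, 7) = 12
Mona-Grace-Heidi: max(12, 5) = 12
Smallest bottleneck: 7.

7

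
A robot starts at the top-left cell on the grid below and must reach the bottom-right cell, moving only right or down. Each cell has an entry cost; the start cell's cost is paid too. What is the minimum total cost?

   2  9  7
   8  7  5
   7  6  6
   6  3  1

27

Take (0,0) -> (1,0) -> (1,1) -> (2,1) -> (3,1) -> (3,2) for a total of 2 + 8 + 7 + 6 + 3 + 1 = 27.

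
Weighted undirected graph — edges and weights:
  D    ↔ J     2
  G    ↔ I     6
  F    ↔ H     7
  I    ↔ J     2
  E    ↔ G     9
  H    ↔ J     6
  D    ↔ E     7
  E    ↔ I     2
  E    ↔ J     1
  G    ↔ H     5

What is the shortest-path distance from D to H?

8

A few of the D→H routes:
D→E→J→H: 7 + 1 + 6 = 14
D→J→H: 2 + 6 = 8
D→J→I→G→H: 2 + 2 + 6 + 5 = 15
D→J→E→I→G→H: 2 + 1 + 2 + 6 + 5 = 16
The minimum is 8.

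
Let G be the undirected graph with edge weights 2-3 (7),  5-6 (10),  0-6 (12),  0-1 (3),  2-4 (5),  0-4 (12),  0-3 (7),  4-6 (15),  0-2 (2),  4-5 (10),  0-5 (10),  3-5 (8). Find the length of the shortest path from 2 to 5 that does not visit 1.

12

Checking several routes:
2 - 3 - 5: 7 + 8 = 15
2 - 4 - 5: 5 + 10 = 15
2 - 0 - 5: 2 + 10 = 12
The minimum is 12.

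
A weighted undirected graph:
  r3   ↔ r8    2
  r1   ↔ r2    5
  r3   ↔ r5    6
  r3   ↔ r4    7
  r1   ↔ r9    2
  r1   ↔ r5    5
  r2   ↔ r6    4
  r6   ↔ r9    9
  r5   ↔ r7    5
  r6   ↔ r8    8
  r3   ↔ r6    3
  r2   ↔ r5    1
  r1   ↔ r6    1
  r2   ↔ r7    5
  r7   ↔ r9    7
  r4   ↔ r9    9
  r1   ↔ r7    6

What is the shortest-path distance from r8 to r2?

9

Checking several routes:
r8 → r3 → r5 → r2: 2 + 6 + 1 = 9
r8 → r3 → r6 → r1 → r2: 2 + 3 + 1 + 5 = 11
r8 → r3 → r6 → r2: 2 + 3 + 4 = 9
r8 → r3 → r6 → r1 → r5 → r2: 2 + 3 + 1 + 5 + 1 = 12
Shortest: 9.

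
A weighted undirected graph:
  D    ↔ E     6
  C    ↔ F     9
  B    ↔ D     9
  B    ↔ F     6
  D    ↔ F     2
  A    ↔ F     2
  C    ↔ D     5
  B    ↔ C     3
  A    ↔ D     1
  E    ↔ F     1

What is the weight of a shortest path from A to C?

6

A few of the A→C routes:
A→F→D→C: 2 + 2 + 5 = 9
A→F→C: 2 + 9 = 11
A→D→C: 1 + 5 = 6
Shortest: 6.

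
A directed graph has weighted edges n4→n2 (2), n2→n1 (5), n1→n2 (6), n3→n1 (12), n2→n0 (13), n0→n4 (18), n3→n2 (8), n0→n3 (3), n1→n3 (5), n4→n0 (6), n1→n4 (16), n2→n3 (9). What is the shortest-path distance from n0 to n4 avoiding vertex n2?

Paths from n0 to n4 avoiding n2:
n0 - n4: 18
n0 - n3 - n1 - n4: 3 + 12 + 16 = 31
Shortest: 18.

18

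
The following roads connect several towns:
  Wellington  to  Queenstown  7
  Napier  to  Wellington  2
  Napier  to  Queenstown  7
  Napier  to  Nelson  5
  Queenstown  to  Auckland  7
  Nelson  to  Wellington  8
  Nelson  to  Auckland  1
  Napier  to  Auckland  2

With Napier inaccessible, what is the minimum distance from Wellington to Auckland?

Paths from Wellington to Auckland avoiding Napier:
Wellington -> Nelson -> Auckland: 8 + 1 = 9
Wellington -> Queenstown -> Auckland: 7 + 7 = 14
Shortest: 9.

9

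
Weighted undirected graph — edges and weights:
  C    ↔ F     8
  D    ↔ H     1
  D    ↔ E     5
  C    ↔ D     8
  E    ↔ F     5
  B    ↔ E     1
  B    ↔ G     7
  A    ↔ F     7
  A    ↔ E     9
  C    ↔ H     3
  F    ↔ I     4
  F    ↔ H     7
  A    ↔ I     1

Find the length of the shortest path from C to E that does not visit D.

13

Checking several routes:
C -> F -> I -> A -> E: 8 + 4 + 1 + 9 = 22
C -> H -> F -> E: 3 + 7 + 5 = 15
C -> F -> E: 8 + 5 = 13
Shortest: 13.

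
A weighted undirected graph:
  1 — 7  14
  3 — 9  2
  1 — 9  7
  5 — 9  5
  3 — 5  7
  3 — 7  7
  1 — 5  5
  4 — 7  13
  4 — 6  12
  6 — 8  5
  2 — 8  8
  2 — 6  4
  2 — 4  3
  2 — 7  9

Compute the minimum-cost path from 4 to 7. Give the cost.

Candidate routes:
4 → 2 → 7: 3 + 9 = 12
4 → 7: 13
4 → 6 → 2 → 7: 12 + 4 + 9 = 25
4 → 6 → 8 → 2 → 7: 12 + 5 + 8 + 9 = 34
Shortest: 12.

12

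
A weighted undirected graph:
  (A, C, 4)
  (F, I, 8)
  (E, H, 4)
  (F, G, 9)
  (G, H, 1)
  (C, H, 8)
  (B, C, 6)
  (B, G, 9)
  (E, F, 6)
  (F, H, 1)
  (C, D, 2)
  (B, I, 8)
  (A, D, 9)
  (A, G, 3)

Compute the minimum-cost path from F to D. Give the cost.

Checking several routes:
F → G → A → C → D: 9 + 3 + 4 + 2 = 18
F → H → C → D: 1 + 8 + 2 = 11
F → H → G → A → D: 1 + 1 + 3 + 9 = 14
F → H → G → A → C → D: 1 + 1 + 3 + 4 + 2 = 11
The minimum is 11.

11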